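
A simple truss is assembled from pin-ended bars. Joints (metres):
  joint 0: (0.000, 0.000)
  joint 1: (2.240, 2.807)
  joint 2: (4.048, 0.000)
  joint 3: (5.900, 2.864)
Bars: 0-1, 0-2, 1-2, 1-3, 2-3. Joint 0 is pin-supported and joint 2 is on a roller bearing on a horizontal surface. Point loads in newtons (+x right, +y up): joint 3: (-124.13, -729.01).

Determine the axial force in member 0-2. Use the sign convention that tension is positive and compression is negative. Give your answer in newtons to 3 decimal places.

-320.205

N=4 nodes, M=5 members, R=3 reactions → 2N=8, M+R=8
member 0 (0-1): L=3.5912, (cx,cy)=(0.6237,0.7816)
member 1 (0-2): L=4.0480, (cx,cy)=(1.0000,0.0000)
member 2 (1-2): L=3.3389, (cx,cy)=(0.5415,-0.8407)
member 3 (1-3): L=3.6604, (cx,cy)=(0.9999,0.0156)
member 4 (2-3): L=3.4106, (cx,cy)=(0.5430,0.8397)
solve A·x = −loads:
  F[0-1] = +314.3513 N (tension)
  F[0-2] = -320.2047 N (compression)
  F[1-2] = -285.7644 N (compression)
  F[1-3] = +350.8584 N (tension)
  F[2-3] = -874.6570 N (compression)
  Rx@0 = +124.1300 N
  Ry@0 = -245.7061 N
  Ry@2 = +974.7161 N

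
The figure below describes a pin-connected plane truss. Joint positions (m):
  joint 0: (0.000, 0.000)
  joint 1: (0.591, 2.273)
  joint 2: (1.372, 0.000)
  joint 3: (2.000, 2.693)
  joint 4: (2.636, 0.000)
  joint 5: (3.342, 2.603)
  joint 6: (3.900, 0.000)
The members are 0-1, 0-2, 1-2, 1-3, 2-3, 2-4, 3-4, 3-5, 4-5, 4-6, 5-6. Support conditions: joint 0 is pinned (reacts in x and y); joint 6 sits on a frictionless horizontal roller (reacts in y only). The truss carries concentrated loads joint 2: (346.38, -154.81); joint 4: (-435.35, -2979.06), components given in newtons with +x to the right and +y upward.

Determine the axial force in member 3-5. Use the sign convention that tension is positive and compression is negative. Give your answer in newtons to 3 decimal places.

N=7 nodes, M=11 members, R=3 reactions → 2N=14, M+R=14
member 0 (0-1): L=2.3486, (cx,cy)=(0.2516,0.9678)
member 1 (0-2): L=1.3720, (cx,cy)=(1.0000,0.0000)
member 2 (1-2): L=2.4034, (cx,cy)=(0.3250,-0.9457)
member 3 (1-3): L=1.4703, (cx,cy)=(0.9583,0.2857)
member 4 (2-3): L=2.7653, (cx,cy)=(0.2271,0.9739)
member 5 (2-4): L=1.2640, (cx,cy)=(1.0000,0.0000)
member 6 (3-4): L=2.7671, (cx,cy)=(0.2298,-0.9732)
member 7 (3-5): L=1.3450, (cx,cy)=(0.9978,-0.0669)
member 8 (4-5): L=2.6970, (cx,cy)=(0.2618,0.9651)
member 9 (4-6): L=1.2640, (cx,cy)=(1.0000,0.0000)
member 10 (5-6): L=2.6621, (cx,cy)=(0.2096,-0.9778)
solve A·x = −loads:
  F[0-1] = -1101.3093 N (compression)
  F[0-2] = +188.1655 N (tension)
  F[1-2] = +943.0906 N (tension)
  F[1-3] = -608.9702 N (compression)
  F[2-3] = -756.8763 N (compression)
  F[2-4] = +320.1341 N (tension)
  F[3-4] = +1004.0849 N (tension)
  F[3-5] = -988.4834 N (compression)
  F[4-5] = +2074.1823 N (tension)
  F[4-6] = +443.3132 N (tension)
  F[5-6] = -2114.9828 N (compression)
  Rx@0 = +88.9700 N
  Ry@0 = +1065.8696 N
  Ry@6 = +2068.0004 N

-988.483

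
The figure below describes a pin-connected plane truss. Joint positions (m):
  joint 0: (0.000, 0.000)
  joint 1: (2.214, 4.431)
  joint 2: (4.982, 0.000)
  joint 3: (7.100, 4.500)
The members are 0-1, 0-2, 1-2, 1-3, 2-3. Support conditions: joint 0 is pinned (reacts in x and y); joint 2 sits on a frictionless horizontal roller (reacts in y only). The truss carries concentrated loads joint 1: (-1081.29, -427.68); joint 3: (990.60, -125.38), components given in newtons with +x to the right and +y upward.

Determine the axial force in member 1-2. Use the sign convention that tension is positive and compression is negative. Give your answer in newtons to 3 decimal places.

-190.424

N=4 nodes, M=5 members, R=3 reactions → 2N=8, M+R=8
member 0 (0-1): L=4.9533, (cx,cy)=(0.4470,0.8945)
member 1 (0-2): L=4.9820, (cx,cy)=(1.0000,0.0000)
member 2 (1-2): L=5.2245, (cx,cy)=(0.5298,-0.8481)
member 3 (1-3): L=4.8865, (cx,cy)=(0.9999,0.0141)
member 4 (2-3): L=4.9735, (cx,cy)=(0.4259,0.9048)
solve A·x = −loads:
  F[0-1] = -280.8752 N (compression)
  F[0-2] = +34.8531 N (tension)
  F[1-2] = -190.4241 N (compression)
  F[1-3] = +1056.7407 N (tension)
  F[2-3] = -155.0653 N (compression)
  Rx@0 = +90.6900 N
  Ry@0 = +251.2564 N
  Ry@2 = +301.8036 N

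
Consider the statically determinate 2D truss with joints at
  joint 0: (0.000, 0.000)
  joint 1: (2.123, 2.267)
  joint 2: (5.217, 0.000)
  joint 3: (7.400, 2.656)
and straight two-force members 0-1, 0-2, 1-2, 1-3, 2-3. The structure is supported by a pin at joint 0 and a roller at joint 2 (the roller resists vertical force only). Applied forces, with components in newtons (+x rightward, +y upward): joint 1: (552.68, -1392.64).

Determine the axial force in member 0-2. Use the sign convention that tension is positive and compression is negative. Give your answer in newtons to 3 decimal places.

N=4 nodes, M=5 members, R=3 reactions → 2N=8, M+R=8
member 0 (0-1): L=3.1059, (cx,cy)=(0.6835,0.7299)
member 1 (0-2): L=5.2170, (cx,cy)=(1.0000,0.0000)
member 2 (1-2): L=3.8356, (cx,cy)=(0.8066,-0.5910)
member 3 (1-3): L=5.2913, (cx,cy)=(0.9973,0.0735)
member 4 (2-3): L=3.4380, (cx,cy)=(0.6350,0.7725)
solve A·x = −loads:
  F[0-1] = -802.5095 N (compression)
  F[0-2] = +1101.2312 N (tension)
  F[1-2] = -1365.1988 N (compression)
  F[1-3] = +0.0000 N (tension)
  F[2-3] = -0.0000 N (compression)
  Rx@0 = -552.6800 N
  Ry@0 = +585.7586 N
  Ry@2 = +806.8814 N

1101.231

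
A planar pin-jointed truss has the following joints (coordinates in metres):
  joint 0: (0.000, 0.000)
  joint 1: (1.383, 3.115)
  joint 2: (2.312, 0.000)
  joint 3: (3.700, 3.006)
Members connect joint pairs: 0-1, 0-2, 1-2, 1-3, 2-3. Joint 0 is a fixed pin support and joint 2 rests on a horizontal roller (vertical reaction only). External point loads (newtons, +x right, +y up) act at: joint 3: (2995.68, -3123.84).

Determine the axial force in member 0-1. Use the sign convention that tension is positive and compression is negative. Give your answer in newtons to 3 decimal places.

6313.440

N=4 nodes, M=5 members, R=3 reactions → 2N=8, M+R=8
member 0 (0-1): L=3.4082, (cx,cy)=(0.4058,0.9140)
member 1 (0-2): L=2.3120, (cx,cy)=(1.0000,0.0000)
member 2 (1-2): L=3.2506, (cx,cy)=(0.2858,-0.9583)
member 3 (1-3): L=2.3196, (cx,cy)=(0.9989,-0.0470)
member 4 (2-3): L=3.3110, (cx,cy)=(0.4192,0.9079)
solve A·x = −loads:
  F[0-1] = +6313.4402 N (tension)
  F[0-2] = +433.7836 N (tension)
  F[1-2] = -6234.6760 N (compression)
  F[1-3] = +4348.5408 N (tension)
  F[2-3] = -3215.6972 N (compression)
  Rx@0 = -2995.6800 N
  Ry@0 = -5770.2872 N
  Ry@2 = +8894.1272 N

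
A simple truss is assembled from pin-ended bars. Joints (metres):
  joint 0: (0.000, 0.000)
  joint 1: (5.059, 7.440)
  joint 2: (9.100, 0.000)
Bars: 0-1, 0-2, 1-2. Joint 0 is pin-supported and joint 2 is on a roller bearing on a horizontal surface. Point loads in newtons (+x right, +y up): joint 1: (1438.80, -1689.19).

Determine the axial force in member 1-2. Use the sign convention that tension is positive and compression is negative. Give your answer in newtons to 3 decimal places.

-2407.309

N=3 nodes, M=3 members, R=3 reactions → 2N=6, M+R=6
member 0 (0-1): L=8.9971, (cx,cy)=(0.5623,0.8269)
member 1 (0-2): L=9.1000, (cx,cy)=(1.0000,0.0000)
member 2 (1-2): L=8.4666, (cx,cy)=(0.4773,-0.8787)
solve A·x = −loads:
  F[0-1] = +515.4273 N (tension)
  F[0-2] = +1148.9779 N (tension)
  F[1-2] = -2407.3085 N (compression)
  Rx@0 = -1438.8000 N
  Ry@0 = -426.2258 N
  Ry@2 = +2115.4158 N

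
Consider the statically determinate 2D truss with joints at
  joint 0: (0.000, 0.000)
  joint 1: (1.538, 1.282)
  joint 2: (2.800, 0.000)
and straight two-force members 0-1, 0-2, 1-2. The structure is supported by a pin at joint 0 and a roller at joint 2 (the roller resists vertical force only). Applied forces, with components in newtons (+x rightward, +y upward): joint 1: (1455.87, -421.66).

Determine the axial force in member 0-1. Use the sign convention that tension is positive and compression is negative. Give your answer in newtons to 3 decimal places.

N=3 nodes, M=3 members, R=3 reactions → 2N=6, M+R=6
member 0 (0-1): L=2.0022, (cx,cy)=(0.7681,0.6403)
member 1 (0-2): L=2.8000, (cx,cy)=(1.0000,0.0000)
member 2 (1-2): L=1.7989, (cx,cy)=(0.7015,-0.7126)
solve A·x = −loads:
  F[0-1] = +744.2530 N (tension)
  F[0-2] = +884.1799 N (tension)
  F[1-2] = -1260.3664 N (compression)
  Rx@0 = -1455.8700 N
  Ry@0 = -476.5323 N
  Ry@2 = +898.1923 N

744.253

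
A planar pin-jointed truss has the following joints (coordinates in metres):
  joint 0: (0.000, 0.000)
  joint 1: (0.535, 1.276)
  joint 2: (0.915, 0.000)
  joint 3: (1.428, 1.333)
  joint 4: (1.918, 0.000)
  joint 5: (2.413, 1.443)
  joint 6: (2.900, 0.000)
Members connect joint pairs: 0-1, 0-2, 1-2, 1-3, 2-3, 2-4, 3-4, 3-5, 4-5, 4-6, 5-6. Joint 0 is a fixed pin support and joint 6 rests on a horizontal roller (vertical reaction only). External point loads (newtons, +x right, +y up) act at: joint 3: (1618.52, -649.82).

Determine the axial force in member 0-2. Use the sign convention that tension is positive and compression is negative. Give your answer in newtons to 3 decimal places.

1444.888

N=7 nodes, M=11 members, R=3 reactions → 2N=14, M+R=14
member 0 (0-1): L=1.3836, (cx,cy)=(0.3867,0.9222)
member 1 (0-2): L=0.9150, (cx,cy)=(1.0000,0.0000)
member 2 (1-2): L=1.3314, (cx,cy)=(0.2854,-0.9584)
member 3 (1-3): L=0.8948, (cx,cy)=(0.9980,0.0637)
member 4 (2-3): L=1.4283, (cx,cy)=(0.3592,0.9333)
member 5 (2-4): L=1.0030, (cx,cy)=(1.0000,0.0000)
member 6 (3-4): L=1.4202, (cx,cy)=(0.3450,-0.9386)
member 7 (3-5): L=0.9911, (cx,cy)=(0.9938,0.1110)
member 8 (4-5): L=1.5255, (cx,cy)=(0.3245,0.9459)
member 9 (4-6): L=0.9820, (cx,cy)=(1.0000,0.0000)
member 10 (5-6): L=1.5230, (cx,cy)=(0.3198,-0.9475)
solve A·x = −loads:
  F[0-1] = +449.0487 N (tension)
  F[0-2] = +1444.8876 N (tension)
  F[1-2] = -412.6866 N (compression)
  F[1-3] = +292.0136 N (tension)
  F[2-3] = +423.7988 N (tension)
  F[2-4] = +1174.8850 N (tension)
  F[3-4] = -1223.1253 N (compression)
  F[3-5] = -757.5625 N (compression)
  F[4-5] = +1213.6871 N (tension)
  F[4-6] = +359.0710 N (tension)
  F[5-6] = -1122.8995 N (compression)
  Rx@0 = -1618.5200 N
  Ry@0 = -414.1214 N
  Ry@6 = +1063.9414 N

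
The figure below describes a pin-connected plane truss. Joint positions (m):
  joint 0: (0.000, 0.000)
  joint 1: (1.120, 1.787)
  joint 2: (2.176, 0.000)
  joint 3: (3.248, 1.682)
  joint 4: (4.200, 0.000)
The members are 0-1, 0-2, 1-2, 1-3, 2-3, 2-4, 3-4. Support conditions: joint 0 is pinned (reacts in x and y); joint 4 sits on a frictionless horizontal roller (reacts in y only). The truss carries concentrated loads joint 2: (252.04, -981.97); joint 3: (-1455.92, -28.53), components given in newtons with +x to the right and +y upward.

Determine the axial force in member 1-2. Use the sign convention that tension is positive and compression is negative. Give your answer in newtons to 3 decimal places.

N=5 nodes, M=7 members, R=3 reactions → 2N=10, M+R=10
member 0 (0-1): L=2.1090, (cx,cy)=(0.5311,0.8473)
member 1 (0-2): L=2.1760, (cx,cy)=(1.0000,0.0000)
member 2 (1-2): L=2.0757, (cx,cy)=(0.5087,-0.8609)
member 3 (1-3): L=2.1306, (cx,cy)=(0.9988,-0.0493)
member 4 (2-3): L=1.9946, (cx,cy)=(0.5375,0.8433)
member 5 (2-4): L=2.0240, (cx,cy)=(1.0000,0.0000)
member 6 (3-4): L=1.9327, (cx,cy)=(0.4926,-0.8703)
solve A·x = −loads:
  F[0-1] = -1254.2245 N (compression)
  F[0-2] = -537.8065 N (compression)
  F[1-2] = +1310.8289 N (tension)
  F[1-3] = -1334.5735 N (compression)
  F[2-3] = -173.7775 N (compression)
  F[2-4] = -29.5698 N (compression)
  F[3-4] = +60.0318 N (tension)
  Rx@0 = +1203.8800 N
  Ry@0 = +1062.7441 N
  Ry@4 = -52.2441 N

1310.829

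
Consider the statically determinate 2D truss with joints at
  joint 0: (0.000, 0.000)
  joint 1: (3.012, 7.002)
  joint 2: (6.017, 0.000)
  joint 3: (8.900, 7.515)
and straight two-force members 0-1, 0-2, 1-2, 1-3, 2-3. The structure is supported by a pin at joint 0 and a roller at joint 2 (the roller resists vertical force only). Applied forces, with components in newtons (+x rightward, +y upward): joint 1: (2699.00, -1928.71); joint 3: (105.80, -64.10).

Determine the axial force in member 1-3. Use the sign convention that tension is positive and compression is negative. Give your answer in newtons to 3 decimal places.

135.411

N=4 nodes, M=5 members, R=3 reactions → 2N=8, M+R=8
member 0 (0-1): L=7.6223, (cx,cy)=(0.3952,0.9186)
member 1 (0-2): L=6.0170, (cx,cy)=(1.0000,0.0000)
member 2 (1-2): L=7.6196, (cx,cy)=(0.3944,-0.9189)
member 3 (1-3): L=5.9103, (cx,cy)=(0.9962,0.0868)
member 4 (2-3): L=8.0490, (cx,cy)=(0.3582,0.9337)
solve A·x = −loads:
  F[0-1] = +2547.8076 N (tension)
  F[0-2] = +1798.0237 N (tension)
  F[1-2] = -4632.9177 N (compression)
  F[1-3] = +135.4109 N (tension)
  F[2-3] = -81.2436 N (compression)
  Rx@0 = -2804.8000 N
  Ry@0 = -2340.4540 N
  Ry@2 = +4333.2640 N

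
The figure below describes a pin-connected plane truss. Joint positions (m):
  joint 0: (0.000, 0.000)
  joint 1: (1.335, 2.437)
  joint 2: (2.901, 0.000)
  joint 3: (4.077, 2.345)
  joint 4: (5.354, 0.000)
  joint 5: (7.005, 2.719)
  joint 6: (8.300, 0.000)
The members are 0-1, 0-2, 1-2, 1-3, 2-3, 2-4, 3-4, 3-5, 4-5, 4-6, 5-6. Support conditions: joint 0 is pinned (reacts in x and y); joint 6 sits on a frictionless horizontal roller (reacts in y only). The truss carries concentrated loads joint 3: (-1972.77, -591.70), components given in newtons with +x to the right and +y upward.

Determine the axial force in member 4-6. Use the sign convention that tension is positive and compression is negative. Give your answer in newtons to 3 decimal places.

-127.033

N=7 nodes, M=11 members, R=3 reactions → 2N=14, M+R=14
member 0 (0-1): L=2.7787, (cx,cy)=(0.4804,0.8770)
member 1 (0-2): L=2.9010, (cx,cy)=(1.0000,0.0000)
member 2 (1-2): L=2.8968, (cx,cy)=(0.5406,-0.8413)
member 3 (1-3): L=2.7435, (cx,cy)=(0.9994,-0.0335)
member 4 (2-3): L=2.6234, (cx,cy)=(0.4483,0.8939)
member 5 (2-4): L=2.4530, (cx,cy)=(1.0000,0.0000)
member 6 (3-4): L=2.6702, (cx,cy)=(0.4782,-0.8782)
member 7 (3-5): L=2.9518, (cx,cy)=(0.9919,0.1267)
member 8 (4-5): L=3.1810, (cx,cy)=(0.5190,0.8548)
member 9 (4-6): L=2.9460, (cx,cy)=(1.0000,0.0000)
member 10 (5-6): L=3.0116, (cx,cy)=(0.4300,-0.9028)
solve A·x = −loads:
  F[0-1] = -978.7845 N (compression)
  F[0-2] = -1502.5229 N (compression)
  F[1-2] = +1062.0280 N (tension)
  F[1-3] = -1044.9677 N (compression)
  F[2-3] = -999.5182 N (compression)
  F[2-4] = -480.3254 N (compression)
  F[3-4] = +349.2705 N (tension)
  F[3-5] = +315.8327 N (tension)
  F[4-5] = -358.8575 N (compression)
  F[4-6] = -127.0334 N (compression)
  F[5-6] = +295.4278 N (tension)
  Rx@0 = +1972.7700 N
  Ry@0 = +858.4211 N
  Ry@6 = -266.7211 N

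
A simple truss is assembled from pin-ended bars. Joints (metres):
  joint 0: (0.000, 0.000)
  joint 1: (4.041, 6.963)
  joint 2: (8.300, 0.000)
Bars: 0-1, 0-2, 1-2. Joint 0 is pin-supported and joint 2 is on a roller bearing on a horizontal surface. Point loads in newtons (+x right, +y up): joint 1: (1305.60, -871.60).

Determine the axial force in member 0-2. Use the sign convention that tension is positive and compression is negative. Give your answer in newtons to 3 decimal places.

N=3 nodes, M=3 members, R=3 reactions → 2N=6, M+R=6
member 0 (0-1): L=8.0507, (cx,cy)=(0.5019,0.8649)
member 1 (0-2): L=8.3000, (cx,cy)=(1.0000,0.0000)
member 2 (1-2): L=8.1623, (cx,cy)=(0.5218,-0.8531)
solve A·x = −loads:
  F[0-1] = +749.2694 N (tension)
  F[0-2] = +929.5067 N (tension)
  F[1-2] = -1781.3743 N (compression)
  Rx@0 = -1305.6000 N
  Ry@0 = -648.0420 N
  Ry@2 = +1519.6420 N

929.507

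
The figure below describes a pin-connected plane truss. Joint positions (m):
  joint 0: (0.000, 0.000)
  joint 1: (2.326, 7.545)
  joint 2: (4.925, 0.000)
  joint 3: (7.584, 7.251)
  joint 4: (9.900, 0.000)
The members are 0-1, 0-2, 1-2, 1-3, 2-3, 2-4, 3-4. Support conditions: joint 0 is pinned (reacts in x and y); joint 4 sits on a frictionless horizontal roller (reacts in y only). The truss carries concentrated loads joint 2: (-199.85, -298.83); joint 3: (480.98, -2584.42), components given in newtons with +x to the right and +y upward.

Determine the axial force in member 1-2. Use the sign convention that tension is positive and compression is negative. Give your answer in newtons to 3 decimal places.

441.538

N=5 nodes, M=7 members, R=3 reactions → 2N=10, M+R=10
member 0 (0-1): L=7.8954, (cx,cy)=(0.2946,0.9556)
member 1 (0-2): L=4.9250, (cx,cy)=(1.0000,0.0000)
member 2 (1-2): L=7.9801, (cx,cy)=(0.3257,-0.9455)
member 3 (1-3): L=5.2662, (cx,cy)=(0.9984,-0.0558)
member 4 (2-3): L=7.7232, (cx,cy)=(0.3443,0.9389)
member 5 (2-4): L=4.9750, (cx,cy)=(1.0000,0.0000)
member 6 (3-4): L=7.6119, (cx,cy)=(0.3043,-0.9526)
solve A·x = −loads:
  F[0-1] = -421.1777 N (compression)
  F[0-2] = +405.2098 N (tension)
  F[1-2] = +441.5379 N (tension)
  F[1-3] = -268.3008 N (compression)
  F[2-3] = -126.3596 N (compression)
  F[2-4] = +792.3665 N (tension)
  F[3-4] = -2604.2341 N (compression)
  Rx@0 = -281.1300 N
  Ry@0 = +402.4859 N
  Ry@4 = +2480.7641 N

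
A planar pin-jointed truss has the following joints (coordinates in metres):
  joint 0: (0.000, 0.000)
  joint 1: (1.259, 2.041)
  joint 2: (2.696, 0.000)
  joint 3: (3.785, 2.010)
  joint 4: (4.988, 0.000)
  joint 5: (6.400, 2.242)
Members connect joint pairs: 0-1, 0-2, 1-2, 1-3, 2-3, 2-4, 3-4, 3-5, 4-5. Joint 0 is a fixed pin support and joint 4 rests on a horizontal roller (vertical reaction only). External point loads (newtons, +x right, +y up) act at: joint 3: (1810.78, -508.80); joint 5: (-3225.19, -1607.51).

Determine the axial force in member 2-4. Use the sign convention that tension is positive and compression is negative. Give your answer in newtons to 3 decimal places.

N=6 nodes, M=9 members, R=3 reactions → 2N=12, M+R=12
member 0 (0-1): L=2.3981, (cx,cy)=(0.5250,0.8511)
member 1 (0-2): L=2.6960, (cx,cy)=(1.0000,0.0000)
member 2 (1-2): L=2.4961, (cx,cy)=(0.5757,-0.8177)
member 3 (1-3): L=2.5262, (cx,cy)=(0.9999,-0.0123)
member 4 (2-3): L=2.2860, (cx,cy)=(0.4764,0.8792)
member 5 (2-4): L=2.2920, (cx,cy)=(1.0000,0.0000)
member 6 (3-4): L=2.3425, (cx,cy)=(0.5136,-0.8581)
member 7 (3-5): L=2.6253, (cx,cy)=(0.9961,0.0884)
member 8 (4-5): L=2.6496, (cx,cy)=(0.5329,0.8462)
solve A·x = −loads:
  F[0-1] = -455.4443 N (compression)
  F[0-2] = -1175.2997 N (compression)
  F[1-2] = +481.8185 N (tension)
  F[1-3] = -516.5282 N (compression)
  F[2-3] = -448.0735 N (compression)
  F[2-4] = -684.4729 N (compression)
  F[3-4] = -383.5479 N (compression)
  F[3-5] = -2352.9504 N (compression)
  F[4-5] = -1654.0126 N (compression)
  Rx@0 = +1414.4100 N
  Ry@0 = +387.6284 N
  Ry@4 = +1728.6816 N

-684.473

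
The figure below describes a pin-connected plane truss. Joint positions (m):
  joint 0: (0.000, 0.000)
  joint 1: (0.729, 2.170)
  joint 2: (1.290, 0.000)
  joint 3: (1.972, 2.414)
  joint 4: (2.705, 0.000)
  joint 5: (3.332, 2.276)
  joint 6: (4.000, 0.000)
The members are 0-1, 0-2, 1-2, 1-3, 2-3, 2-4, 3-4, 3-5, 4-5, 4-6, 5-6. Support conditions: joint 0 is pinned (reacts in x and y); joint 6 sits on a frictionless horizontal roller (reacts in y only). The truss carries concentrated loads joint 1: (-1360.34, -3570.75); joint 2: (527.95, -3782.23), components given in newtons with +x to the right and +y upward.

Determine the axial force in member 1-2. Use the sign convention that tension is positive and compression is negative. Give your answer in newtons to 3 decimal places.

2463.869

N=7 nodes, M=11 members, R=3 reactions → 2N=14, M+R=14
member 0 (0-1): L=2.2892, (cx,cy)=(0.3185,0.9479)
member 1 (0-2): L=1.2900, (cx,cy)=(1.0000,0.0000)
member 2 (1-2): L=2.2413, (cx,cy)=(0.2503,-0.9682)
member 3 (1-3): L=1.2667, (cx,cy)=(0.9813,0.1926)
member 4 (2-3): L=2.5085, (cx,cy)=(0.2719,0.9623)
member 5 (2-4): L=1.4150, (cx,cy)=(1.0000,0.0000)
member 6 (3-4): L=2.5228, (cx,cy)=(0.2905,-0.9569)
member 7 (3-5): L=1.3670, (cx,cy)=(0.9949,-0.1010)
member 8 (4-5): L=2.3608, (cx,cy)=(0.2656,0.9641)
member 9 (4-6): L=1.2950, (cx,cy)=(1.0000,0.0000)
member 10 (5-6): L=2.3720, (cx,cy)=(0.2816,-0.9595)
solve A·x = −loads:
  F[0-1] = -6562.0597 N (compression)
  F[0-2] = +1257.3292 N (tension)
  F[1-2] = +2463.8690 N (tension)
  F[1-3] = -1371.7658 N (compression)
  F[2-3] = +1451.4613 N (tension)
  F[2-4] = +951.4579 N (tension)
  F[3-4] = -1117.1365 N (compression)
  F[3-5] = -630.0969 N (compression)
  F[4-5] = +1108.7642 N (tension)
  F[4-6] = +332.4016 N (tension)
  F[5-6] = -1180.3259 N (compression)
  Rx@0 = +832.3900 N
  Ry@0 = +6220.4261 N
  Ry@6 = +1132.5539 N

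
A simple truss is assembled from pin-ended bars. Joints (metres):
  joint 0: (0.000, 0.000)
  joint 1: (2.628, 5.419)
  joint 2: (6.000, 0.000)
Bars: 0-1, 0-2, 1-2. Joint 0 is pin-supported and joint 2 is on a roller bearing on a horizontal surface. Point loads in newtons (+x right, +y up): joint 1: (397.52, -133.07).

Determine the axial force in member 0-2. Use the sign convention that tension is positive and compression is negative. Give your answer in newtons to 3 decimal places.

N=3 nodes, M=3 members, R=3 reactions → 2N=6, M+R=6
member 0 (0-1): L=6.0226, (cx,cy)=(0.4364,0.8998)
member 1 (0-2): L=6.0000, (cx,cy)=(1.0000,0.0000)
member 2 (1-2): L=6.3825, (cx,cy)=(0.5283,-0.8490)
solve A·x = −loads:
  F[0-1] = +315.9030 N (tension)
  F[0-2] = +259.6742 N (tension)
  F[1-2] = -491.5074 N (compression)
  Rx@0 = -397.5200 N
  Ry@0 = -284.2415 N
  Ry@2 = +417.3115 N

259.674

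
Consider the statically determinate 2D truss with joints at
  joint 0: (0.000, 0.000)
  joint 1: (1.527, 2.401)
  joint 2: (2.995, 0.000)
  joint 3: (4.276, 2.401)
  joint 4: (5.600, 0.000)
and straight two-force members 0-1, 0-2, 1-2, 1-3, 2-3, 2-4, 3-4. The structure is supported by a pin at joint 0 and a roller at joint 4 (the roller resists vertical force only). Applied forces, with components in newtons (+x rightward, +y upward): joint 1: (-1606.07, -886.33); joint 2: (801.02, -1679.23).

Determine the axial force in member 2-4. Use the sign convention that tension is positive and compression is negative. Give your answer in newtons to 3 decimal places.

N=5 nodes, M=7 members, R=3 reactions → 2N=10, M+R=10
member 0 (0-1): L=2.8454, (cx,cy)=(0.5366,0.8438)
member 1 (0-2): L=2.9950, (cx,cy)=(1.0000,0.0000)
member 2 (1-2): L=2.8142, (cx,cy)=(0.5216,-0.8532)
member 3 (1-3): L=2.7490, (cx,cy)=(1.0000,0.0000)
member 4 (2-3): L=2.7214, (cx,cy)=(0.4707,0.8823)
member 5 (2-4): L=2.6050, (cx,cy)=(1.0000,0.0000)
member 6 (3-4): L=2.7419, (cx,cy)=(0.4829,-0.8757)
solve A·x = −loads:
  F[0-1] = -2505.7782 N (compression)
  F[0-2] = +539.6711 N (tension)
  F[1-2] = +1439.4137 N (tension)
  F[1-3] = -489.5023 N (compression)
  F[2-3] = +511.3660 N (tension)
  F[2-4] = +248.7912 N (tension)
  F[3-4] = -515.2188 N (compression)
  Rx@0 = +805.0500 N
  Ry@0 = +2114.3911 N
  Ry@4 = +451.1689 N

248.791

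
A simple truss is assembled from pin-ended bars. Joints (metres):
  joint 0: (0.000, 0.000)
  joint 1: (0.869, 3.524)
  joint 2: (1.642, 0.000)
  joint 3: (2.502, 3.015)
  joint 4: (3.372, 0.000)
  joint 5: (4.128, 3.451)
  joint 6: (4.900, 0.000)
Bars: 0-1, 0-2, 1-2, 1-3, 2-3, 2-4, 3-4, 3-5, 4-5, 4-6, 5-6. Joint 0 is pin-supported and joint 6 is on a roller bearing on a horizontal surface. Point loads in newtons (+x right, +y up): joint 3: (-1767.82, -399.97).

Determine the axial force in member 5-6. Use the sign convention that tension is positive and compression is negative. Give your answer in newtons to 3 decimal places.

905.358

N=7 nodes, M=11 members, R=3 reactions → 2N=14, M+R=14
member 0 (0-1): L=3.6296, (cx,cy)=(0.2394,0.9709)
member 1 (0-2): L=1.6420, (cx,cy)=(1.0000,0.0000)
member 2 (1-2): L=3.6078, (cx,cy)=(0.2143,-0.9768)
member 3 (1-3): L=1.7105, (cx,cy)=(0.9547,-0.2976)
member 4 (2-3): L=3.1353, (cx,cy)=(0.2743,0.9616)
member 5 (2-4): L=1.7300, (cx,cy)=(1.0000,0.0000)
member 6 (3-4): L=3.1380, (cx,cy)=(0.2772,-0.9608)
member 7 (3-5): L=1.6834, (cx,cy)=(0.9659,0.2590)
member 8 (4-5): L=3.5328, (cx,cy)=(0.2140,0.9768)
member 9 (4-6): L=1.5280, (cx,cy)=(1.0000,0.0000)
member 10 (5-6): L=3.5363, (cx,cy)=(0.2183,-0.9759)
solve A·x = −loads:
  F[0-1] = -1321.9389 N (compression)
  F[0-2] = -1451.3178 N (compression)
  F[1-2] = +1518.8503 N (tension)
  F[1-3] = -672.3899 N (compression)
  F[2-3] = -1542.7513 N (compression)
  F[2-4] = -702.7141 N (compression)
  F[3-4] = +1035.5585 N (tension)
  F[3-5] = +430.2921 N (tension)
  F[4-5] = -1018.5583 N (compression)
  F[4-6] = -197.6465 N (compression)
  F[5-6] = +905.3581 N (tension)
  Rx@0 = +1767.8200 N
  Ry@0 = +1283.4909 N
  Ry@6 = -883.5209 N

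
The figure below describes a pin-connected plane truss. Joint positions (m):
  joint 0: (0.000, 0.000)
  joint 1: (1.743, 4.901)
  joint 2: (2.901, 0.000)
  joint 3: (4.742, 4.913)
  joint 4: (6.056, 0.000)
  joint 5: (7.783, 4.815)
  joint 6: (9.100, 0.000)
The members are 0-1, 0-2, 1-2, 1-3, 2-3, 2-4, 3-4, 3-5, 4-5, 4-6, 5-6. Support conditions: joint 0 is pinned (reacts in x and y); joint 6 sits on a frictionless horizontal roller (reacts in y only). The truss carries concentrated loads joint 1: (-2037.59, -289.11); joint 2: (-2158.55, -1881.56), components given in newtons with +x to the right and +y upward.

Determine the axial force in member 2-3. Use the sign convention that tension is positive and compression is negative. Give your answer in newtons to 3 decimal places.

-474.600

N=7 nodes, M=11 members, R=3 reactions → 2N=14, M+R=14
member 0 (0-1): L=5.2017, (cx,cy)=(0.3351,0.9422)
member 1 (0-2): L=2.9010, (cx,cy)=(1.0000,0.0000)
member 2 (1-2): L=5.0359, (cx,cy)=(0.2299,-0.9732)
member 3 (1-3): L=2.9990, (cx,cy)=(1.0000,0.0040)
member 4 (2-3): L=5.2466, (cx,cy)=(0.3509,0.9364)
member 5 (2-4): L=3.1550, (cx,cy)=(1.0000,0.0000)
member 6 (3-4): L=5.0857, (cx,cy)=(0.2584,-0.9660)
member 7 (3-5): L=3.0426, (cx,cy)=(0.9995,-0.0322)
member 8 (4-5): L=5.1153, (cx,cy)=(0.3376,0.9413)
member 9 (4-6): L=3.0440, (cx,cy)=(1.0000,0.0000)
member 10 (5-6): L=4.9919, (cx,cy)=(0.2638,-0.9646)
solve A·x = −loads:
  F[0-1] = -2773.1773 N (compression)
  F[0-2] = -3266.8990 N (compression)
  F[1-2] = +2390.0282 N (tension)
  F[1-3] = +558.7741 N (tension)
  F[2-3] = -474.6004 N (compression)
  F[2-4] = -392.2353 N (compression)
  F[3-4] = +448.5105 N (tension)
  F[3-5] = +276.4961 N (tension)
  F[4-5] = -460.3083 N (compression)
  F[4-6] = -120.9472 N (compression)
  F[5-6] = +458.4297 N (tension)
  Rx@0 = +4196.1400 N
  Ry@0 = +2612.8573 N
  Ry@6 = -442.1873 N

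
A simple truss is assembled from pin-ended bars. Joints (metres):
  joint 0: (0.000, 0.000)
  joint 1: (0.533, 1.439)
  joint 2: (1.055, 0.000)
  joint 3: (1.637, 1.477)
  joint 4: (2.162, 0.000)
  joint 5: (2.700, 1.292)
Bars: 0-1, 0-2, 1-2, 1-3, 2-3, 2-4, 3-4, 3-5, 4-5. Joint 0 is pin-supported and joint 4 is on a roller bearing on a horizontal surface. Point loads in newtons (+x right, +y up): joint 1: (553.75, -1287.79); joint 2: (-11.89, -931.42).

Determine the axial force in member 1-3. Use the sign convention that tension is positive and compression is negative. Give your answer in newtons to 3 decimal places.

N=6 nodes, M=9 members, R=3 reactions → 2N=12, M+R=12
member 0 (0-1): L=1.5345, (cx,cy)=(0.3473,0.9377)
member 1 (0-2): L=1.0550, (cx,cy)=(1.0000,0.0000)
member 2 (1-2): L=1.5308, (cx,cy)=(0.3410,-0.9401)
member 3 (1-3): L=1.1047, (cx,cy)=(0.9994,0.0344)
member 4 (2-3): L=1.5875, (cx,cy)=(0.3666,0.9304)
member 5 (2-4): L=1.1070, (cx,cy)=(1.0000,0.0000)
member 6 (3-4): L=1.5675, (cx,cy)=(0.3349,-0.9422)
member 7 (3-5): L=1.0790, (cx,cy)=(0.9852,-0.1715)
member 8 (4-5): L=1.3995, (cx,cy)=(0.3844,0.9232)
solve A·x = −loads:
  F[0-1] = -1150.2665 N (compression)
  F[0-2] = +941.3885 N (tension)
  F[1-2] = -254.2033 N (compression)
  F[1-3] = -867.1062 N (compression)
  F[2-3] = +1257.9716 N (tension)
  F[2-4] = +405.4116 N (tension)
  F[3-4] = -1210.4673 N (compression)
  F[3-5] = -0.0000 N (tension)
  F[4-5] = -0.0000 N (tension)
  Rx@0 = -541.8600 N
  Ry@0 = +1078.6520 N
  Ry@4 = +1140.5580 N

-867.106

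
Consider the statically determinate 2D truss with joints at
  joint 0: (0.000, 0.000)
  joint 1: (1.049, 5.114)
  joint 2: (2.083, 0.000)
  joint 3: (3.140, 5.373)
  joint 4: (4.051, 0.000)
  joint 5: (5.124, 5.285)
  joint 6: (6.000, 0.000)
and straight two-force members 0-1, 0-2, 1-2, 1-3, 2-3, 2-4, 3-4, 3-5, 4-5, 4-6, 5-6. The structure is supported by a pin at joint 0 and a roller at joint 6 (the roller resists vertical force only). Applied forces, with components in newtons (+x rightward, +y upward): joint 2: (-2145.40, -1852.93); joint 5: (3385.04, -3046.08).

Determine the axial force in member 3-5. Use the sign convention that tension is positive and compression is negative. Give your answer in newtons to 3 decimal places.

N=7 nodes, M=11 members, R=3 reactions → 2N=14, M+R=14
member 0 (0-1): L=5.2205, (cx,cy)=(0.2009,0.9796)
member 1 (0-2): L=2.0830, (cx,cy)=(1.0000,0.0000)
member 2 (1-2): L=5.2175, (cx,cy)=(0.1982,-0.9802)
member 3 (1-3): L=2.1070, (cx,cy)=(0.9924,0.1229)
member 4 (2-3): L=5.4760, (cx,cy)=(0.1930,0.9812)
member 5 (2-4): L=1.9680, (cx,cy)=(1.0000,0.0000)
member 6 (3-4): L=5.4497, (cx,cy)=(0.1672,-0.9859)
member 7 (3-5): L=1.9860, (cx,cy)=(0.9990,-0.0443)
member 8 (4-5): L=5.3928, (cx,cy)=(0.1990,0.9800)
member 9 (4-6): L=1.9490, (cx,cy)=(1.0000,0.0000)
member 10 (5-6): L=5.3571, (cx,cy)=(0.1635,-0.9865)
solve A·x = −loads:
  F[0-1] = +1354.9091 N (tension)
  F[0-2] = +967.3853 N (tension)
  F[1-2] = -1287.4833 N (compression)
  F[1-3] = +531.4382 N (tension)
  F[2-3] = +3174.5785 N (tension)
  F[2-4] = +2244.8600 N (tension)
  F[3-4] = -3301.7164 N (compression)
  F[3-5] = +1693.7773 N (tension)
  F[4-5] = +3321.6709 N (tension)
  F[4-6] = +1032.0198 N (tension)
  F[5-6] = -6311.2341 N (compression)
  Rx@0 = -1239.6400 N
  Ry@0 = -1327.2739 N
  Ry@6 = +6226.2839 N

1693.777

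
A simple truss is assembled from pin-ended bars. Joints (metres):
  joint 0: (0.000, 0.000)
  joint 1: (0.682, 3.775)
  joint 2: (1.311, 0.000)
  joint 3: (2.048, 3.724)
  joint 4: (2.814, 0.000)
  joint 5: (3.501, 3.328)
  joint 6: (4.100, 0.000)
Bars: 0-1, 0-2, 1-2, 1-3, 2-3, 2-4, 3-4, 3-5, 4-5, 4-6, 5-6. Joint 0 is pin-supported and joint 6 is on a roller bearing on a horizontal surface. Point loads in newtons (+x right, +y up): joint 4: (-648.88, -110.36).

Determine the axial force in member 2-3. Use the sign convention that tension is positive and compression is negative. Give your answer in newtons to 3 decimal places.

N=7 nodes, M=11 members, R=3 reactions → 2N=14, M+R=14
member 0 (0-1): L=3.8361, (cx,cy)=(0.1778,0.9841)
member 1 (0-2): L=1.3110, (cx,cy)=(1.0000,0.0000)
member 2 (1-2): L=3.8270, (cx,cy)=(0.1644,-0.9864)
member 3 (1-3): L=1.3670, (cx,cy)=(0.9993,-0.0373)
member 4 (2-3): L=3.7962, (cx,cy)=(0.1941,0.9810)
member 5 (2-4): L=1.5030, (cx,cy)=(1.0000,0.0000)
member 6 (3-4): L=3.8020, (cx,cy)=(0.2015,-0.9795)
member 7 (3-5): L=1.5060, (cx,cy)=(0.9648,-0.2629)
member 8 (4-5): L=3.3982, (cx,cy)=(0.2022,0.9794)
member 9 (4-6): L=1.2860, (cx,cy)=(1.0000,0.0000)
member 10 (5-6): L=3.3815, (cx,cy)=(0.1771,-0.9842)
solve A·x = −loads:
  F[0-1] = -35.1757 N (compression)
  F[0-2] = -642.6263 N (compression)
  F[1-2] = +35.5504 N (tension)
  F[1-3] = -12.1051 N (compression)
  F[2-3] = -35.7471 N (compression)
  F[2-4] = -629.8434 N (compression)
  F[3-4] = +43.0503 N (tension)
  F[3-5] = -28.7208 N (compression)
  F[4-5] = +69.6303 N (tension)
  F[4-6] = +13.6331 N (tension)
  F[5-6] = -76.9618 N (compression)
  Rx@0 = +648.8800 N
  Ry@0 = +34.6154 N
  Ry@6 = +75.7446 N

-35.747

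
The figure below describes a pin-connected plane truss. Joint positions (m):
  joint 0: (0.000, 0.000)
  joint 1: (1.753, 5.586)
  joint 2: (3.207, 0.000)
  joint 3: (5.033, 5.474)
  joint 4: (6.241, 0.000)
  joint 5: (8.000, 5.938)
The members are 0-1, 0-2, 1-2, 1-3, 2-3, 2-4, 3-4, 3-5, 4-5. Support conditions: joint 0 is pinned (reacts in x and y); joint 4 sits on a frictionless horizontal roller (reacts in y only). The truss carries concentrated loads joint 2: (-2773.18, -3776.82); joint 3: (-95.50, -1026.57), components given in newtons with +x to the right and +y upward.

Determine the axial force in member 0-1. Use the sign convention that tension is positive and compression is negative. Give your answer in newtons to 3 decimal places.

N=6 nodes, M=9 members, R=3 reactions → 2N=12, M+R=12
member 0 (0-1): L=5.8546, (cx,cy)=(0.2994,0.9541)
member 1 (0-2): L=3.2070, (cx,cy)=(1.0000,0.0000)
member 2 (1-2): L=5.7721, (cx,cy)=(0.2519,-0.9678)
member 3 (1-3): L=3.2819, (cx,cy)=(0.9994,-0.0341)
member 4 (2-3): L=5.7705, (cx,cy)=(0.3164,0.9486)
member 5 (2-4): L=3.0340, (cx,cy)=(1.0000,0.0000)
member 6 (3-4): L=5.6057, (cx,cy)=(0.2155,-0.9765)
member 7 (3-5): L=3.0031, (cx,cy)=(0.9880,0.1545)
member 8 (4-5): L=6.1931, (cx,cy)=(0.2840,0.9588)
solve A·x = −loads:
  F[0-1] = -2220.3988 N (compression)
  F[0-2] = -2203.8429 N (compression)
  F[1-2] = +2232.4204 N (tension)
  F[1-3] = -1227.8990 N (compression)
  F[2-3] = +1703.9469 N (tension)
  F[2-4] = +592.4941 N (tension)
  F[3-4] = -2749.4602 N (compression)
  F[3-5] = +0.0000 N (tension)
  F[4-5] = +0.0000 N (tension)
  Rx@0 = +2868.6800 N
  Ry@0 = +2118.5284 N
  Ry@4 = +2684.8616 N

-2220.399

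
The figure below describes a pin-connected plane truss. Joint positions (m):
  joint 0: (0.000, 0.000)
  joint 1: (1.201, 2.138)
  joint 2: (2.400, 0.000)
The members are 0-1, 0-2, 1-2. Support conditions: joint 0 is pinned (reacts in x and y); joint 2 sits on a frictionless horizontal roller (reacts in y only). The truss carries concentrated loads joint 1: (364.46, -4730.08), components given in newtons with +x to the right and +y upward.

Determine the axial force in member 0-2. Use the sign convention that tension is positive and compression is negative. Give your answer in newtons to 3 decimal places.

N=3 nodes, M=3 members, R=3 reactions → 2N=6, M+R=6
member 0 (0-1): L=2.4522, (cx,cy)=(0.4898,0.8719)
member 1 (0-2): L=2.4000, (cx,cy)=(1.0000,0.0000)
member 2 (1-2): L=2.4513, (cx,cy)=(0.4891,-0.8722)
solve A·x = −loads:
  F[0-1] = -2337.9894 N (compression)
  F[0-2] = +1509.5085 N (tension)
  F[1-2] = -3086.0620 N (compression)
  Rx@0 = -364.4600 N
  Ry@0 = +2038.3960 N
  Ry@2 = +2691.6840 N

1509.508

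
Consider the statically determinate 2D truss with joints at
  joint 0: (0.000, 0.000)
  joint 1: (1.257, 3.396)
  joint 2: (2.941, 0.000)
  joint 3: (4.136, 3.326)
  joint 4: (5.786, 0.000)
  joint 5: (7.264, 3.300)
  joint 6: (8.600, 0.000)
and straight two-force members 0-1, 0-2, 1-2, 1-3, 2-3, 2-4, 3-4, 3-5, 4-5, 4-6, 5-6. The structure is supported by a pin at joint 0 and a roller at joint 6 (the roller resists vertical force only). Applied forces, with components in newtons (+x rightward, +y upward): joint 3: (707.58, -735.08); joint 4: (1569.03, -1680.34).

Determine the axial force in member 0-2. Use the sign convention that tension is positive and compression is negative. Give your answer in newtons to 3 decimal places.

N=7 nodes, M=11 members, R=3 reactions → 2N=14, M+R=14
member 0 (0-1): L=3.6212, (cx,cy)=(0.3471,0.9378)
member 1 (0-2): L=2.9410, (cx,cy)=(1.0000,0.0000)
member 2 (1-2): L=3.7906, (cx,cy)=(0.4443,-0.8959)
member 3 (1-3): L=2.8799, (cx,cy)=(0.9997,-0.0243)
member 4 (2-3): L=3.5342, (cx,cy)=(0.3381,0.9411)
member 5 (2-4): L=2.8450, (cx,cy)=(1.0000,0.0000)
member 6 (3-4): L=3.7128, (cx,cy)=(0.4444,-0.8958)
member 7 (3-5): L=3.1281, (cx,cy)=(1.0000,-0.0083)
member 8 (4-5): L=3.6159, (cx,cy)=(0.4088,0.9126)
member 9 (4-6): L=2.8140, (cx,cy)=(1.0000,0.0000)
member 10 (5-6): L=3.5602, (cx,cy)=(0.3753,-0.9269)
solve A·x = −loads:
  F[0-1] = -701.3384 N (compression)
  F[0-2] = +2520.0624 N (tension)
  F[1-2] = +749.8012 N (tension)
  F[1-3] = -576.7268 N (compression)
  F[2-3] = -713.7888 N (compression)
  F[2-4] = +3094.5186 N (tension)
  F[3-4] = -72.4916 N (compression)
  F[3-5] = -1493.3242 N (compression)
  F[4-5] = +1912.3323 N (tension)
  F[4-6] = +711.5988 N (tension)
  F[5-6] = -1896.2735 N (compression)
  Rx@0 = -2276.6100 N
  Ry@0 = +657.7282 N
  Ry@6 = +1757.6918 N

2520.062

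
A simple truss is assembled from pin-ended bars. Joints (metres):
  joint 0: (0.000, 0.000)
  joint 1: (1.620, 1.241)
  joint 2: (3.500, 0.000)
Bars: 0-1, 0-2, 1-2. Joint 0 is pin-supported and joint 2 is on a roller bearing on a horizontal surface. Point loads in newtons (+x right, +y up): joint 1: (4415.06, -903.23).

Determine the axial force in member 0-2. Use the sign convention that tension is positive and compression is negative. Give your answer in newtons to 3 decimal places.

3004.850

N=3 nodes, M=3 members, R=3 reactions → 2N=6, M+R=6
member 0 (0-1): L=2.0407, (cx,cy)=(0.7938,0.6081)
member 1 (0-2): L=3.5000, (cx,cy)=(1.0000,0.0000)
member 2 (1-2): L=2.2527, (cx,cy)=(0.8346,-0.5509)
solve A·x = −loads:
  F[0-1] = +1776.4347 N (tension)
  F[0-2] = +3004.8499 N (tension)
  F[1-2] = -3600.4828 N (compression)
  Rx@0 = -4415.0600 N
  Ry@0 = -1080.2906 N
  Ry@2 = +1983.5206 N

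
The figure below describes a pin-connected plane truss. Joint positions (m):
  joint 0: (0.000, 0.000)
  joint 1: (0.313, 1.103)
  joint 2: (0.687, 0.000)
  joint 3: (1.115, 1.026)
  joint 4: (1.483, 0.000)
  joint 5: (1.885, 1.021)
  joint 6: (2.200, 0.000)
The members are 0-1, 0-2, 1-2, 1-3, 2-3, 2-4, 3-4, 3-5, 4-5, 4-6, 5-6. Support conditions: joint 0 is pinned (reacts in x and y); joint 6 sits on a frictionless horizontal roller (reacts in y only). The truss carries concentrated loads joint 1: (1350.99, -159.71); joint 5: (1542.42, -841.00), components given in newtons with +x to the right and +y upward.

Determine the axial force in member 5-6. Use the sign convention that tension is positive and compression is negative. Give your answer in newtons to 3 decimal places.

N=7 nodes, M=11 members, R=3 reactions → 2N=14, M+R=14
member 0 (0-1): L=1.1466, (cx,cy)=(0.2730,0.9620)
member 1 (0-2): L=0.6870, (cx,cy)=(1.0000,0.0000)
member 2 (1-2): L=1.1647, (cx,cy)=(0.3211,-0.9470)
member 3 (1-3): L=0.8057, (cx,cy)=(0.9954,-0.0956)
member 4 (2-3): L=1.1117, (cx,cy)=(0.3850,0.9229)
member 5 (2-4): L=0.7960, (cx,cy)=(1.0000,0.0000)
member 6 (3-4): L=1.0900, (cx,cy)=(0.3376,-0.9413)
member 7 (3-5): L=0.7700, (cx,cy)=(1.0000,-0.0065)
member 8 (4-5): L=1.0973, (cx,cy)=(0.3664,0.9305)
member 9 (4-6): L=0.7170, (cx,cy)=(1.0000,0.0000)
member 10 (5-6): L=1.0685, (cx,cy)=(0.2948,-0.9556)
solve A·x = −loads:
  F[0-1] = +1180.6007 N (tension)
  F[0-2] = +2571.1145 N (tension)
  F[1-2] = -1306.1453 N (compression)
  F[1-3] = -612.0699 N (compression)
  F[2-3] = +1340.2839 N (tension)
  F[2-4] = +1635.6809 N (tension)
  F[3-4] = -1378.8437 N (compression)
  F[3-5] = +372.2648 N (tension)
  F[4-5] = +1394.8629 N (tension)
  F[4-6] = +659.1450 N (tension)
  F[5-6] = -2235.8360 N (compression)
  Rx@0 = -2893.4100 N
  Ry@0 = -1135.7568 N
  Ry@6 = +2136.4668 N

-2235.836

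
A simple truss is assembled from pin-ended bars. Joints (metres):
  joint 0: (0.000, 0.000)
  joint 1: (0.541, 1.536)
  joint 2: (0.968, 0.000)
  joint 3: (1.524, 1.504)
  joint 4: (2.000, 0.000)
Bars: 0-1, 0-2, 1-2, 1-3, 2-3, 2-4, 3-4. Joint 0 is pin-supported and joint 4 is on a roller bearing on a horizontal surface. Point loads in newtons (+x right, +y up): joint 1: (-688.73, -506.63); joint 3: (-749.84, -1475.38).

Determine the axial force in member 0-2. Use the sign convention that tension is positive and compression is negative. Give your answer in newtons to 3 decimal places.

N=5 nodes, M=7 members, R=3 reactions → 2N=10, M+R=10
member 0 (0-1): L=1.6285, (cx,cy)=(0.3322,0.9432)
member 1 (0-2): L=0.9680, (cx,cy)=(1.0000,0.0000)
member 2 (1-2): L=1.5942, (cx,cy)=(0.2678,-0.9635)
member 3 (1-3): L=0.9835, (cx,cy)=(0.9995,-0.0325)
member 4 (2-3): L=1.6035, (cx,cy)=(0.3467,0.9380)
member 5 (2-4): L=1.0320, (cx,cy)=(1.0000,0.0000)
member 6 (3-4): L=1.5775, (cx,cy)=(0.3017,-0.9534)
solve A·x = −loads:
  F[0-1] = -1922.7531 N (compression)
  F[0-2] = -799.8127 N (compression)
  F[1-2] = +1367.1657 N (tension)
  F[1-3] = -316.3737 N (compression)
  F[2-3] = -1404.3414 N (compression)
  F[2-4] = +53.3154 N (tension)
  F[3-4] = -176.6942 N (compression)
  Rx@0 = +1438.5700 N
  Ry@0 = +1813.5513 N
  Ry@4 = +168.4587 N

-799.813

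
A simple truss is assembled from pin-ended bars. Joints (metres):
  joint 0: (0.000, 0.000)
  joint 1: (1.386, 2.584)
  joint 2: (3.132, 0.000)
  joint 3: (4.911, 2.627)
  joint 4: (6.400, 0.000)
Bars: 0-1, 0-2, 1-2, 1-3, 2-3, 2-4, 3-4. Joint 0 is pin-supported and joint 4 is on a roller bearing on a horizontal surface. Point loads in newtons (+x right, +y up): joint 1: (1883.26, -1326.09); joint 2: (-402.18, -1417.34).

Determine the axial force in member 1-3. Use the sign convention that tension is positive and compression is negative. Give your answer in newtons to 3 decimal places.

N=5 nodes, M=7 members, R=3 reactions → 2N=10, M+R=10
member 0 (0-1): L=2.9322, (cx,cy)=(0.4727,0.8812)
member 1 (0-2): L=3.1320, (cx,cy)=(1.0000,0.0000)
member 2 (1-2): L=3.1186, (cx,cy)=(0.5599,-0.8286)
member 3 (1-3): L=3.5253, (cx,cy)=(0.9999,0.0122)
member 4 (2-3): L=3.1727, (cx,cy)=(0.5607,0.8280)
member 5 (2-4): L=3.2680, (cx,cy)=(1.0000,0.0000)
member 6 (3-4): L=3.0196, (cx,cy)=(0.4931,-0.8700)
solve A·x = −loads:
  F[0-1] = -1137.3470 N (compression)
  F[0-2] = +2018.6762 N (tension)
  F[1-2] = -422.9649 N (compression)
  F[1-3] = -2184.2136 N (compression)
  F[2-3] = +2135.0155 N (tension)
  F[2-4] = +986.8994 N (tension)
  F[3-4] = -2001.4002 N (compression)
  Rx@0 = -1481.0800 N
  Ry@0 = +1002.2716 N
  Ry@4 = +1741.1584 N

-2184.214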